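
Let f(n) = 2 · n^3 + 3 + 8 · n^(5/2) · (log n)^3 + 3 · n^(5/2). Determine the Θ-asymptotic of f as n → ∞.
f(n) ∈ Θ(n^3)

Compare the terms by growth order. For large n, n^a · (log n)^b dominates n^a' · (log n)^b' iff a > a', or (a = a' and b > b'). Ranking the 4 terms shows the dominant one is 2 · n^3. Hence f(n) ∈ Θ(n^3).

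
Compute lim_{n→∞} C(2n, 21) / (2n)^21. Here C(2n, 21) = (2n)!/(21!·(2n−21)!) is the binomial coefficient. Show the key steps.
lim = 1/21! = 1/51090942171709440000

With N = 2n → ∞: C(N, 21) / N^21 = [N(N−1)…(N−20)] / (21! · N^21) = (1/21!) · 1 · (1 − 1/(2n)) · … · (1 − 20/(2n)). Each factor → 1 as N → ∞, so the limit is 1/21! = 1/51090942171709440000.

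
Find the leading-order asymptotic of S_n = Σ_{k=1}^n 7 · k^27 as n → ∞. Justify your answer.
S_n ~ n^28 / 4

By integral comparison (Euler-Maclaurin), Σ_{k=1}^n 7 · k^27 = 7 · ∫_0^n x^27 dx + O(n^27) = 7 · n^28/28 = n^28 / 4 + O(n^27). (Equivalently, Faulhaber's formula gives the same leading term.)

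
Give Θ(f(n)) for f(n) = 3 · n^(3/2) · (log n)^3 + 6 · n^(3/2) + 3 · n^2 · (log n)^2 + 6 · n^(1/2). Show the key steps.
f(n) ∈ Θ(n^2 · (log n)^2)

Compare the terms by growth order. For large n, n^a · (log n)^b dominates n^a' · (log n)^b' iff a > a', or (a = a' and b > b'). Ranking the 4 terms shows the dominant one is 3 · n^2 · (log n)^2. Hence f(n) ∈ Θ(n^2 · (log n)^2).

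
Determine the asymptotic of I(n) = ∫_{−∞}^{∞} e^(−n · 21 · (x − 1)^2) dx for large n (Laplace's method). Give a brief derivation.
I(n) = sqrt(π/(21n))

Here φ(x) = 21 · (x − 1)^2 has its unique minimum at x* = 1 with φ(x*) = 0 and φ''(x*) = 42. Laplace's method gives
  I(n) ~ e^(−n φ(x*)) · sqrt(2π / (n · φ''(x*))) = sqrt(2π / (42n)) = sqrt(π/(21n)).
This is exact: substituting u = (x − 1)·sqrt(21n) gives I(n) = (1/sqrt(21n)) ∫_{−∞}^{∞} e^(−u^2) du = sqrt(π/(21n)).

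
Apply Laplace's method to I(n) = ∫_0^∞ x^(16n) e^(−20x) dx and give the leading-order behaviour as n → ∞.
I(n) ~ (sqrt(2π·16n) / 20) · (16n/(20e))^(16n)

Write the integrand as exp(16n ln x − 20x) and set f(x) = 16n ln x − 20x. Then f'(x) = 16n/x − 20 = 0 at x* = 16n/20, and f''(x*) = −16n/x*^2 = −20^2/(16n). Laplace's method (interior maximum) gives
  I(n) ~ e^(f(x*)) · sqrt(2π / |f''(x*)|)
        = exp(16n ln(16n/20) − 16n) · sqrt(2π · 16n / 20^2)
        = (16n/20)^(16n) e^(−16n) · sqrt(2π·16n) / 20
        = (sqrt(2π·16n) / 20) · (16n/(20e))^(16n).
This matches Γ(16n+1)/20^(16n+1) with Stirling applied to Γ.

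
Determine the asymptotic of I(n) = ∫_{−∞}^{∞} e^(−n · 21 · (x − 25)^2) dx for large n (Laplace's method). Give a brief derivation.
I(n) = sqrt(π/(21n))

Here φ(x) = 21 · (x − 25)^2 has its unique minimum at x* = 25 with φ(x*) = 0 and φ''(x*) = 42. Laplace's method gives
  I(n) ~ e^(−n φ(x*)) · sqrt(2π / (n · φ''(x*))) = sqrt(2π / (42n)) = sqrt(π/(21n)).
This is exact: substituting u = (x − 25)·sqrt(21n) gives I(n) = (1/sqrt(21n)) ∫_{−∞}^{∞} e^(−u^2) du = sqrt(π/(21n)).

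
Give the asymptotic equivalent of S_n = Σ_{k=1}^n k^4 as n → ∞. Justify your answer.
S_n ~ n^5 / 5

By integral comparison (Euler-Maclaurin), Σ_{k=1}^n k^4 = ∫_0^n x^4 dx + O(n^4) = n^5/5 + O(n^4). (Equivalently, Faulhaber's formula gives the same leading term.)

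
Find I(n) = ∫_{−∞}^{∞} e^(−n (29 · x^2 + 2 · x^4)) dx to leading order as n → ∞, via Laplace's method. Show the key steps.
I(n) ~ sqrt(π/(29n))

φ(x) = 29 · x^2 + 2 · x^4 has its unique global minimum at x* = 0 (since φ'(x) = 58x + 8x^3 = 0 only at x = 0 for real x with both coefficients positive, and φ → ∞ as |x| → ∞). At x* = 0, φ(0) = 0 and φ''(0) = 58. Laplace's method then gives
  I(n) ~ sqrt(2π / (n · φ''(0))) · e^(−n φ(0)) = sqrt(2π / (58n)) = sqrt(π/(29n)).
The 2 · x^4 term contributes only at subleading order (an O(1/n) relative correction).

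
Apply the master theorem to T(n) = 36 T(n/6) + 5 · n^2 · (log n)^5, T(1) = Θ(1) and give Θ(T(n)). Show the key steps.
T(n) = Θ(n^2 · (log n)^6)

Here log_6 36 = 2 and f(n) = 5 · n^2 · (log n)^5 = Θ(n^(log_6 36) · (log n)^5). This is the extended Case 2 of the master theorem (f matches the critical exponent up to log factors), giving T(n) = Θ(n^(log_6 36) · (log n)^(5+1)) = Θ(n^2 · (log n)^6).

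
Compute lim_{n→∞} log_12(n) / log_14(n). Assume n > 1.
lim = ln(14) / ln(12) = log_12(14)

Change of base: log_12(n) = ln n / ln 12 and log_14(n) = ln n / ln 14. The ratio is (ln n / ln 12) · (ln 14 / ln n) = ln 14 / ln 12, a constant independent of n. So the limit is ln 14 / ln 12 = log_12(14).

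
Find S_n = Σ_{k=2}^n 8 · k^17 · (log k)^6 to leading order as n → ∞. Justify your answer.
S_n ~ 4 · n^18 · (log n)^6 / 9

By integral comparison, S_n = ∫_1^n 8 · x^17 · (log x)^6 dx + O(n^17 · (log n)^6). For the integral, the leading term of ∫_1^n x^17 (log x)^6 dx is n^18/18 · (log n)^6 (by repeated integration by parts; each step lowers the log-exponent and produces a relatively O(1/log n) correction). Hence S_n ~ 4 · n^18 · (log n)^6 / 9.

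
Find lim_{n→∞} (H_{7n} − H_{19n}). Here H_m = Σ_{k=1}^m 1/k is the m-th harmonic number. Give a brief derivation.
lim = ln(7/19)

Euler-Maclaurin gives H_m = ln m + γ + 1/(2m) + O(1/m^2). The γ and O(1/m) terms cancel in the difference:
  H_{7n} − H_{19n} = ln(7n) − ln(19n) + O(1/n) = ln(7/19) + O(1/n).
Hence the limit is ln(7/19).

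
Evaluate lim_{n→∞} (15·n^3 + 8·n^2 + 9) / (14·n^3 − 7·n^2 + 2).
lim = 15/14

For large n the leading n^3 terms dominate both numerator and denominator. Dividing top and bottom by n^3, every other term tends to 0, leaving 15/14.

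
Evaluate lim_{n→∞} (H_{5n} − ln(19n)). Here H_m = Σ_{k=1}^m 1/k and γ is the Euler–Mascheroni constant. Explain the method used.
lim = ln(5/19) + γ

By Euler-Maclaurin, H_m = ln m + γ + O(1/m). So
  H_{5n} − ln(19n) = ln(5n) + γ − ln(19n) + O(1/n)
                       = ln(5/19) + γ + O(1/n).
Hence the limit is ln(5/19) + γ.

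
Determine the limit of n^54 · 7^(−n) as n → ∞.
lim = 0

Exponentials with base > 1 dominate every fixed polynomial: for any fixed c, n^c / 7^n → 0 as n → ∞ (e.g. by the ratio test, or by writing 7^n = e^(n ln 7) and noting e^(n ln 7) / n^c → ∞). Hence n^54 · 7^(−n) = n^54 / 7^n → 0.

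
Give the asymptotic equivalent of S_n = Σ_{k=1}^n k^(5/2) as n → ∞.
S_n ~ (2/7) · n^(7/2)

Integral comparison: Σ_{k=1}^n k^(5/2) = ∫_0^n x^(5/2) dx + O(n^(5/2)). The integral is n^(1 + 5/2) / (1 + 5/2) = n^((5+2)/2) / ((5+2)/2) = (2/7) · n^(7/2).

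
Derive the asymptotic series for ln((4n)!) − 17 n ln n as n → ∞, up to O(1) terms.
ln((4n)!) − 17 n ln n = −13 n ln n + 4(ln 4 − 1) n + (1/2) ln(2π·4n) + O(1/n)

Stirling: ln((4n)!) = 4n ln(4n) − 4n + (1/2) ln(2π·4n) + O(1/n).
Expand 4n ln(4n) = 4n (ln n + ln 4) = 4n ln n + 4n ln 4.
Subtract 17n ln n: leading term is (4 − 17) n ln n = −13 n ln n. The next term is 4n ln 4 − 4n = 4(ln 4 − 1) n. Then the (1/2) ln(2π·4n) correction.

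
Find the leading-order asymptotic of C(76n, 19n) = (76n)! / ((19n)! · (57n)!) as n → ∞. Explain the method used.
C(76n, 19n) ~ (256/27)^(19n) · sqrt(2/(3π·19n))

Write N = 19n. Apply Stirling to each factorial:
  (4N)! ~ sqrt(2π·4N) · (4N/e)^(4N),
  N! ~ sqrt(2π N) · (N/e)^N,
  (3N)! ~ sqrt(2π·3N) · (3N/e)^(3N).
The exponential factors combine to (4N)^(4N) / (N^N · (3N)^(3N)) = 4^(4N)/3^(3N) = (4^4/3^3)^N = (256/27)^N.
The square-root prefactors combine to sqrt(2π·4N) / (sqrt(2π N)·sqrt(2π·3N)) = sqrt(4 / (2π·3·N)) = sqrt(2/(3π·19n)).
Substituting N = 19n: C(76n, 19n) ~ (256/27)^(19n) · sqrt(2/(3π·19n)).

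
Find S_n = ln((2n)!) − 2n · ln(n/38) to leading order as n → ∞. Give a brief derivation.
S_n ~ 2n · (ln 76 − 1) + O(ln n)

Stirling: ln((2n)!) = 2n ln(2n) − 2n + O(ln n).
  S_n = 2n ln(2n) − 2n − 2n ln(n/38) + O(ln n)
      = 2n ln(2n) − 2n ln n + 2n ln 38 − 2n + O(ln n)
      = 2n ln 2 + 2n ln 38 − 2n + O(ln n)
      = 2n (ln 76 − 1) + O(ln n).
Numerically ln(76) − 1 ≈ 3.3307.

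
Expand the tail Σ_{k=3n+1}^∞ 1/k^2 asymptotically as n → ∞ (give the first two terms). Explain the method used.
Σ_{k>3n} 1/k^2 = 1/(1 · (3n)) − 1/(2 · (3n)^2) + O(1/(3n)^3)

Compare to the integral: ∫_{3n}^∞ x^(−2) dx = [−x^(−1)/1]_{3n}^∞ = 1/((2−1)·(3n)). The Euler-Maclaurin correction adds −f(3n)/2 = −1/(2·(3n)^2). Euler-Maclaurin then gives
  Σ_{k>3n} 1/k^2 = ∫_{3n}^∞ dx/x^2 − 1/(2·(3n)^2) + O(1/(3n)^3).
(Equivalently this is ζ(2) − Σ_{k≤3n} 1/k^2.)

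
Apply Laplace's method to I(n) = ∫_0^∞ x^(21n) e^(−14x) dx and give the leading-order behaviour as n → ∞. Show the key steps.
I(n) ~ (sqrt(2π·21n) / 14) · (21n/(14e))^(21n)

Write the integrand as exp(21n ln x − 14x) and set f(x) = 21n ln x − 14x. Then f'(x) = 21n/x − 14 = 0 at x* = 21n/14, and f''(x*) = −21n/x*^2 = −14^2/(21n). Laplace's method (interior maximum) gives
  I(n) ~ e^(f(x*)) · sqrt(2π / |f''(x*)|)
        = exp(21n ln(21n/14) − 21n) · sqrt(2π · 21n / 14^2)
        = (21n/14)^(21n) e^(−21n) · sqrt(2π·21n) / 14
        = (sqrt(2π·21n) / 14) · (21n/(14e))^(21n).
This matches Γ(21n+1)/14^(21n+1) with Stirling applied to Γ.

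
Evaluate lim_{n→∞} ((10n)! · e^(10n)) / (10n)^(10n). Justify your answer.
lim = ∞

Stirling: (10n)! ~ sqrt(2π·10n) · (10n/e)^(10n). Hence
  (10n)! · e^(10n) / (10n)^(10n) ~ sqrt(2π·10n) = sqrt(2π·10) · sqrt(n) → ∞.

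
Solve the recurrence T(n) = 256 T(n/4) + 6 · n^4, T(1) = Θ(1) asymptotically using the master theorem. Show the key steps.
T(n) = Θ(n^4 log n)

log_4 256 = 4, and f(n) = 6 · n^4 = Θ(n^(log_4 256)). This is Case 2 of the master theorem: T(n) = Θ(f(n) · log n) = Θ(n^4 log n).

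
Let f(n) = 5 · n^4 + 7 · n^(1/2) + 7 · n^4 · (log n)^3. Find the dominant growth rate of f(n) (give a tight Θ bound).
f(n) ∈ Θ(n^4 · (log n)^3)

Compare the terms by growth order. For large n, n^a · (log n)^b dominates n^a' · (log n)^b' iff a > a', or (a = a' and b > b'). Ranking the 3 terms shows the dominant one is 7 · n^4 · (log n)^3. Hence f(n) ∈ Θ(n^4 · (log n)^3).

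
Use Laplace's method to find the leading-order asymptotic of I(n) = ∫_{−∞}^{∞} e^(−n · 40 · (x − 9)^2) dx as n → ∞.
I(n) = sqrt(π/(40n))

Here φ(x) = 40 · (x − 9)^2 has its unique minimum at x* = 9 with φ(x*) = 0 and φ''(x*) = 80. Laplace's method gives
  I(n) ~ e^(−n φ(x*)) · sqrt(2π / (n · φ''(x*))) = sqrt(2π / (80n)) = sqrt(π/(40n)).
This is exact: substituting u = (x − 9)·sqrt(40n) gives I(n) = (1/sqrt(40n)) ∫_{−∞}^{∞} e^(−u^2) du = sqrt(π/(40n)).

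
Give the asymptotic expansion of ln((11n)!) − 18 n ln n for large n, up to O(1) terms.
ln((11n)!) − 18 n ln n = −7 n ln n + 11(ln 11 − 1) n + (1/2) ln(2π·11n) + O(1/n)

Stirling: ln((11n)!) = 11n ln(11n) − 11n + (1/2) ln(2π·11n) + O(1/n).
Expand 11n ln(11n) = 11n (ln n + ln 11) = 11n ln n + 11n ln 11.
Subtract 18n ln n: leading term is (11 − 18) n ln n = −7 n ln n. The next term is 11n ln 11 − 11n = 11(ln 11 − 1) n. Then the (1/2) ln(2π·11n) correction.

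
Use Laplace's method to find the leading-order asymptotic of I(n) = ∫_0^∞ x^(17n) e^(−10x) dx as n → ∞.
I(n) ~ (sqrt(2π·17n) / 10) · (17n/(10e))^(17n)

Write the integrand as exp(17n ln x − 10x) and set f(x) = 17n ln x − 10x. Then f'(x) = 17n/x − 10 = 0 at x* = 17n/10, and f''(x*) = −17n/x*^2 = −10^2/(17n). Laplace's method (interior maximum) gives
  I(n) ~ e^(f(x*)) · sqrt(2π / |f''(x*)|)
        = exp(17n ln(17n/10) − 17n) · sqrt(2π · 17n / 10^2)
        = (17n/10)^(17n) e^(−17n) · sqrt(2π·17n) / 10
        = (sqrt(2π·17n) / 10) · (17n/(10e))^(17n).
This matches Γ(17n+1)/10^(17n+1) with Stirling applied to Γ.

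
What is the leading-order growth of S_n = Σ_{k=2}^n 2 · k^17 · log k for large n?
S_n ~ n^18 log n / 9 − n^18 / 162

By integral comparison, S_n = ∫_1^n 2 · x^17 · log x dx + O(n^17 · log n). For the integral, ∫ x^17 log x dx = n^18 log n / 18 − n^18/324 (integration by parts). Hence S_n ~ n^18 log n / 9 − n^18 / 162.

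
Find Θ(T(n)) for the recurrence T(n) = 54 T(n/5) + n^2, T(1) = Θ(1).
T(n) = Θ(n^(log_5 54))

Master theorem: compare f(n) = n^2 to n^(log_5 54) where log_5 54 ≈ 2.478. Since 2 < log_5 54, we have f(n) = O(n^(log_5 54 − ε)) for some ε > 0 — Case 1. Hence T(n) = Θ(n^(log_5 54)).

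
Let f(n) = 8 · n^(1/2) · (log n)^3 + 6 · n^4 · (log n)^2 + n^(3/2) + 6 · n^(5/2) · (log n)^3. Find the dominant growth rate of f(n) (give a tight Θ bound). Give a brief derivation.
f(n) ∈ Θ(n^4 · (log n)^2)

Compare the terms by growth order. For large n, n^a · (log n)^b dominates n^a' · (log n)^b' iff a > a', or (a = a' and b > b'). Ranking the 4 terms shows the dominant one is 6 · n^4 · (log n)^2. Hence f(n) ∈ Θ(n^4 · (log n)^2).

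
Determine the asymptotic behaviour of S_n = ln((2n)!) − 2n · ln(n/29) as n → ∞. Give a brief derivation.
S_n ~ 2n · (ln 58 − 1) + O(ln n)

Stirling: ln((2n)!) = 2n ln(2n) − 2n + O(ln n).
  S_n = 2n ln(2n) − 2n − 2n ln(n/29) + O(ln n)
      = 2n ln(2n) − 2n ln n + 2n ln 29 − 2n + O(ln n)
      = 2n ln 2 + 2n ln 29 − 2n + O(ln n)
      = 2n (ln 58 − 1) + O(ln n).
Numerically ln(58) − 1 ≈ 3.0604.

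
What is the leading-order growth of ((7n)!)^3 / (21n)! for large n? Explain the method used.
((7n)!)^3/(21n)! ~ ((2π·7n)^(2/2) / sqrt(3)) · 3^(−3·7n)  →  0

Write N = 7n. Stirling: N! ~ sqrt(2π N)(N/e)^N and (3N)! ~ sqrt(2π·3N)·(3N/e)^(3N).
  (N!)^3/(3N)! ~ (2π N)^(3/2) (N/e)^(3N) / [sqrt(2π·3N) (3N/e)^(3N)]
     = (2π N)^(3/2) / sqrt(2π·3N) · (N/(3N))^(3N)
     = (2π N)^((3−1)/2) / sqrt(3) · 3^(−3N).
Since 3^3 > 1, the factor 3^(−3N) decays exponentially, so the ratio → 0. Substituting N = 7n gives the stated form.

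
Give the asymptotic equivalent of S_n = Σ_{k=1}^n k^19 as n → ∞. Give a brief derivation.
S_n ~ n^20 / 20

By integral comparison (Euler-Maclaurin), Σ_{k=1}^n k^19 = ∫_0^n x^19 dx + O(n^19) = n^20/20 + O(n^19). (Equivalently, Faulhaber's formula gives the same leading term.)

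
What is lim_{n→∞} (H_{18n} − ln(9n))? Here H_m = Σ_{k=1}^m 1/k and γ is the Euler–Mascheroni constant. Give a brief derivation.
lim = ln 2 + γ

By Euler-Maclaurin, H_m = ln m + γ + O(1/m). So
  H_{18n} − ln(9n) = ln(18n) + γ − ln(9n) + O(1/n)
                       = ln(18/9) + γ + O(1/n).
Hence the limit is ln(18/9) + γ (= ln 2).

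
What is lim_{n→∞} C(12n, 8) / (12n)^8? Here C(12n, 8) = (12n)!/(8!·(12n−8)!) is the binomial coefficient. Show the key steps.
lim = 1/8! = 1/40320

With N = 12n → ∞: C(N, 8) / N^8 = [N(N−1)…(N−7)] / (8! · N^8) = (1/8!) · 1 · (1 − 1/(12n)) · … · (1 − 7/(12n)). Each factor → 1 as N → ∞, so the limit is 1/8! = 1/40320.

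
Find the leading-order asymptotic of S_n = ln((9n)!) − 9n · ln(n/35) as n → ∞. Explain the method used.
S_n ~ 9n · (ln 315 − 1) + O(ln n)

Stirling: ln((9n)!) = 9n ln(9n) − 9n + O(ln n).
  S_n = 9n ln(9n) − 9n − 9n ln(n/35) + O(ln n)
      = 9n ln(9n) − 9n ln n + 9n ln 35 − 9n + O(ln n)
      = 9n ln 9 + 9n ln 35 − 9n + O(ln n)
      = 9n (ln 315 − 1) + O(ln n).
Numerically ln(315) − 1 ≈ 4.7526.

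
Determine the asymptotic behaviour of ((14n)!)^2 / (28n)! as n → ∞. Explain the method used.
((14n)!)^2/(28n)! ~ ((2π·14n)^(1/2) / sqrt(2)) · 2^(−2·14n)  →  0

Write N = 14n. Stirling: N! ~ sqrt(2π N)(N/e)^N and (2N)! ~ sqrt(2π·2N)·(2N/e)^(2N).
  (N!)^2/(2N)! ~ (2π N)^(2/2) (N/e)^(2N) / [sqrt(2π·2N) (2N/e)^(2N)]
     = (2π N)^(2/2) / sqrt(2π·2N) · (N/(2N))^(2N)
     = (2π N)^((2−1)/2) / sqrt(2) · 2^(−2N).
Since 2^2 > 1, the factor 2^(−2N) decays exponentially, so the ratio → 0. Substituting N = 14n gives the stated form.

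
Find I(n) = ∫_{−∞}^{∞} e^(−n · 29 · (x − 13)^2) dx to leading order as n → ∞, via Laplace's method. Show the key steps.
I(n) = sqrt(π/(29n))

Here φ(x) = 29 · (x − 13)^2 has its unique minimum at x* = 13 with φ(x*) = 0 and φ''(x*) = 58. Laplace's method gives
  I(n) ~ e^(−n φ(x*)) · sqrt(2π / (n · φ''(x*))) = sqrt(2π / (58n)) = sqrt(π/(29n)).
This is exact: substituting u = (x − 13)·sqrt(29n) gives I(n) = (1/sqrt(29n)) ∫_{−∞}^{∞} e^(−u^2) du = sqrt(π/(29n)).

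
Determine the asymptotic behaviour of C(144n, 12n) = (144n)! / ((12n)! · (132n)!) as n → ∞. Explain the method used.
C(144n, 12n) ~ (8916100448256/285311670611)^(12n) · sqrt(6/(11π·12n))

Write N = 12n. Apply Stirling to each factorial:
  (12N)! ~ sqrt(2π·12N) · (12N/e)^(12N),
  N! ~ sqrt(2π N) · (N/e)^N,
  (11N)! ~ sqrt(2π·11N) · (11N/e)^(11N).
The exponential factors combine to (12N)^(12N) / (N^N · (11N)^(11N)) = 12^(12N)/11^(11N) = (12^12/11^11)^N = (8916100448256/285311670611)^N.
The square-root prefactors combine to sqrt(2π·12N) / (sqrt(2π N)·sqrt(2π·11N)) = sqrt(12 / (2π·11·N)) = sqrt(6/(11π·12n)).
Substituting N = 12n: C(144n, 12n) ~ (8916100448256/285311670611)^(12n) · sqrt(6/(11π·12n)).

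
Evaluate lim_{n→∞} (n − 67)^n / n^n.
lim = e^(−67)

Rewrite as (1 − 67/n)^(n). By the standard limit (1 + x/n)^n → e^x, we have (1 − 67/n)^n → e^(−67), and raising to the 1st power gives e^(−67).
More precisely, ln[(1 − 67/n)^(n)] = n · ln(1 − 67/n) = n · (-67/n + O(1/n^2)) = -67 + O(1/n) → -67.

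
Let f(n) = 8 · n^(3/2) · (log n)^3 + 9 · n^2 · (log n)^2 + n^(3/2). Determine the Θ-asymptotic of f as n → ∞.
f(n) ∈ Θ(n^2 · (log n)^2)

Compare the terms by growth order. For large n, n^a · (log n)^b dominates n^a' · (log n)^b' iff a > a', or (a = a' and b > b'). Ranking the 3 terms shows the dominant one is 9 · n^2 · (log n)^2. Hence f(n) ∈ Θ(n^2 · (log n)^2).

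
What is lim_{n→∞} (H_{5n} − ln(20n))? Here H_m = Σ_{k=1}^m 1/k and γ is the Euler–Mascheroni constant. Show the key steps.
lim = −ln 4 + γ

By Euler-Maclaurin, H_m = ln m + γ + O(1/m). So
  H_{5n} − ln(20n) = ln(5n) + γ − ln(20n) + O(1/n)
                       = ln(5/20) + γ + O(1/n).
Hence the limit is ln(5/20) + γ (= −ln 4).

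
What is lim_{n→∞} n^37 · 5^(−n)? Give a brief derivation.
lim = 0

Exponentials with base > 1 dominate every fixed polynomial: for any fixed c, n^c / 5^n → 0 as n → ∞ (e.g. by the ratio test, or by writing 5^n = e^(n ln 5) and noting e^(n ln 5) / n^c → ∞). Hence n^37 · 5^(−n) = n^37 / 5^n → 0.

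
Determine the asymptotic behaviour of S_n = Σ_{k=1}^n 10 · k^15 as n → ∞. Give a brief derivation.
S_n ~ 5 · n^16 / 8

By integral comparison (Euler-Maclaurin), Σ_{k=1}^n 10 · k^15 = 10 · ∫_0^n x^15 dx + O(n^15) = 10 · n^16/16 = 5 · n^16 / 8 + O(n^15). (Equivalently, Faulhaber's formula gives the same leading term.)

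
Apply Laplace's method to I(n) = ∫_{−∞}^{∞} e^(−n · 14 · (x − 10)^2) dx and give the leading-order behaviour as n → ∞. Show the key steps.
I(n) = sqrt(π/(14n))

Here φ(x) = 14 · (x − 10)^2 has its unique minimum at x* = 10 with φ(x*) = 0 and φ''(x*) = 28. Laplace's method gives
  I(n) ~ e^(−n φ(x*)) · sqrt(2π / (n · φ''(x*))) = sqrt(2π / (28n)) = sqrt(π/(14n)).
This is exact: substituting u = (x − 10)·sqrt(14n) gives I(n) = (1/sqrt(14n)) ∫_{−∞}^{∞} e^(−u^2) du = sqrt(π/(14n)).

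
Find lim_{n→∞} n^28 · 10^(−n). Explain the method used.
lim = 0

Exponentials with base > 1 dominate every fixed polynomial: for any fixed c, n^c / 10^n → 0 as n → ∞ (e.g. by the ratio test, or by writing 10^n = e^(n ln 10) and noting e^(n ln 10) / n^c → ∞). Hence n^28 · 10^(−n) = n^28 / 10^n → 0.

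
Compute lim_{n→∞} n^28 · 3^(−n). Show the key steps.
lim = 0

Exponentials with base > 1 dominate every fixed polynomial: for any fixed c, n^c / 3^n → 0 as n → ∞ (e.g. by the ratio test, or by writing 3^n = e^(n ln 3) and noting e^(n ln 3) / n^c → ∞). Hence n^28 · 3^(−n) = n^28 / 3^n → 0.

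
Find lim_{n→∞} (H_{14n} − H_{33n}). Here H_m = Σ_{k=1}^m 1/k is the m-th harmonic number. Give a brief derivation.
lim = ln(14/33)

Euler-Maclaurin gives H_m = ln m + γ + 1/(2m) + O(1/m^2). The γ and O(1/m) terms cancel in the difference:
  H_{14n} − H_{33n} = ln(14n) − ln(33n) + O(1/n) = ln(14/33) + O(1/n).
Hence the limit is ln(14/33).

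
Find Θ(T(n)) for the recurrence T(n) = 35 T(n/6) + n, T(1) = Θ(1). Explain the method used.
T(n) = Θ(n^(log_6 35))

Master theorem: compare f(n) = n to n^(log_6 35) where log_6 35 ≈ 1.984. Since 1 < log_6 35, we have f(n) = O(n^(log_6 35 − ε)) for some ε > 0 — Case 1. Hence T(n) = Θ(n^(log_6 35)).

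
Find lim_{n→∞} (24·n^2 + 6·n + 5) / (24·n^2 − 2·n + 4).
lim = 24/24 = 1

For large n the leading n^2 terms dominate both numerator and denominator. Dividing top and bottom by n^2, every other term tends to 0, leaving 24/24 = 1.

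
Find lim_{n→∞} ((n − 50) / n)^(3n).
lim = e^(−150)

Rewrite as (1 − 50/n)^(3n). By the standard limit (1 + x/n)^n → e^x, we have (1 − 50/n)^n → e^(−50), and raising to the 3rd power gives e^(−150).
More precisely, ln[(1 − 50/n)^(3n)] = 3n · ln(1 − 50/n) = 3n · (-50/n + O(1/n^2)) = -150 + O(1/n) → -150.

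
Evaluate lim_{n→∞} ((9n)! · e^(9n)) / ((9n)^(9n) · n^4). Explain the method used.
lim = 0

Stirling: (9n)! ~ sqrt(2π·9n) · (9n/e)^(9n). Hence
  (9n)! · e^(9n) / (9n)^(9n) ~ sqrt(2π·9n).
Dividing by n^4: sqrt(2π·9n) / n^4 = sqrt(2π·9) · n^((1−8)/2), so the expression behaves like sqrt(2π·9) · n^((1−8)/2) → 0.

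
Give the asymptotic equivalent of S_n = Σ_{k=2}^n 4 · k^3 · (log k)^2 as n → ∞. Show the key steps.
S_n ~ n^4 · (log n)^2

By integral comparison, S_n = ∫_1^n 4 · x^3 · (log x)^2 dx + O(n^3 · (log n)^2). For the integral, the leading term of ∫_1^n x^3 (log x)^2 dx is n^4/4 · (log n)^2 (by repeated integration by parts; each step lowers the log-exponent and produces a relatively O(1/log n) correction). Hence S_n ~ n^4 · (log n)^2.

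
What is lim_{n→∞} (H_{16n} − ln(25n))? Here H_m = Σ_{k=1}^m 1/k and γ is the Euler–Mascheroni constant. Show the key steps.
lim = ln(16/25) + γ

By Euler-Maclaurin, H_m = ln m + γ + O(1/m). So
  H_{16n} − ln(25n) = ln(16n) + γ − ln(25n) + O(1/n)
                       = ln(16/25) + γ + O(1/n).
Hence the limit is ln(16/25) + γ.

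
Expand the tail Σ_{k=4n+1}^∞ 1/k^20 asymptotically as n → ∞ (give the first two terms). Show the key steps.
Σ_{k>4n} 1/k^20 = 1/(19 · (4n)^19) − 1/(2 · (4n)^20) + O(1/(4n)^21)

Compare to the integral: ∫_{4n}^∞ x^(−20) dx = [−x^(−19)/19]_{4n}^∞ = 1/((20−1)·(4n)^19). The Euler-Maclaurin correction adds −f(4n)/2 = −1/(2·(4n)^20). Euler-Maclaurin then gives
  Σ_{k>4n} 1/k^20 = ∫_{4n}^∞ dx/x^20 − 1/(2·(4n)^20) + O(1/(4n)^21).
(Equivalently this is ζ(20) − Σ_{k≤4n} 1/k^20.)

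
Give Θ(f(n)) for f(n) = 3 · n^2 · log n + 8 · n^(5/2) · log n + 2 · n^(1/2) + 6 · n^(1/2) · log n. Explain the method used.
f(n) ∈ Θ(n^(5/2) · log n)

Compare the terms by growth order. For large n, n^a · (log n)^b dominates n^a' · (log n)^b' iff a > a', or (a = a' and b > b'). Ranking the 4 terms shows the dominant one is 8 · n^(5/2) · log n. Hence f(n) ∈ Θ(n^(5/2) · log n).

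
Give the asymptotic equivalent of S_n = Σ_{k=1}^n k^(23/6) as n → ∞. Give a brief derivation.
S_n ~ (6/29) · n^(29/6)

Integral comparison: Σ_{k=1}^n k^(23/6) = ∫_0^n x^(23/6) dx + O(n^(23/6)). The integral is n^(1 + 23/6) / (1 + 23/6) = n^((23+6)/6) / ((23+6)/6) = (6/29) · n^(29/6).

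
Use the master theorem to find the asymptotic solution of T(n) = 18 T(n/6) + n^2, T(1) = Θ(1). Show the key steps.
T(n) = Θ(n^2)

log_6 18 ≈ 1.613. f(n) = n^2 dominates n^(log_6 18) since 2 > 1.613, and the regularity condition a·f(n/b) = 18·(n/6)^2 = (18/36)·n^2 ≤ c·f(n) holds with c = 18/36 ≈ 0.5 < 1. So this is Case 3: T(n) = Θ(f(n)) = Θ(n^2).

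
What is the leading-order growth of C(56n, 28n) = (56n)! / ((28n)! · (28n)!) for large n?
C(56n, 28n) ~ (4)^(28n) · sqrt(1/(π·28n))

Write N = 28n. Apply Stirling to each factorial:
  (2N)! ~ sqrt(2π·2N) · (2N/e)^(2N),
  N! ~ sqrt(2π N) · (N/e)^N,
  (1N)! ~ sqrt(2π·1N) · (1N/e)^(1N).
The exponential factors combine to (2N)^(2N) / (N^N · (1N)^(1N)) = 2^(2N)/1^(1N) = (2^2/1^1)^N = (4)^N.
The square-root prefactors combine to sqrt(2π·2N) / (sqrt(2π N)·sqrt(2π·1N)) = sqrt(2 / (2π·1·N)) = sqrt(1/(π·28n)).
Substituting N = 28n: C(56n, 28n) ~ (4)^(28n) · sqrt(1/(π·28n)).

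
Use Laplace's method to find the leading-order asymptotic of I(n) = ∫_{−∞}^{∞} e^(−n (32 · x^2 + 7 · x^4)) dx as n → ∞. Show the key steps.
I(n) ~ sqrt(π/(32n))

φ(x) = 32 · x^2 + 7 · x^4 has its unique global minimum at x* = 0 (since φ'(x) = 64x + 28x^3 = 0 only at x = 0 for real x with both coefficients positive, and φ → ∞ as |x| → ∞). At x* = 0, φ(0) = 0 and φ''(0) = 64. Laplace's method then gives
  I(n) ~ sqrt(2π / (n · φ''(0))) · e^(−n φ(0)) = sqrt(2π / (64n)) = sqrt(π/(32n)).
The 7 · x^4 term contributes only at subleading order (an O(1/n) relative correction).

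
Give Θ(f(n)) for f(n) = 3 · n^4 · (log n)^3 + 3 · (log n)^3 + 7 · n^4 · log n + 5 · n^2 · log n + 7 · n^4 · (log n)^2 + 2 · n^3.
f(n) ∈ Θ(n^4 · (log n)^3)

Compare the terms by growth order. For large n, n^a · (log n)^b dominates n^a' · (log n)^b' iff a > a', or (a = a' and b > b'). Ranking the 6 terms shows the dominant one is 3 · n^4 · (log n)^3. Hence f(n) ∈ Θ(n^4 · (log n)^3).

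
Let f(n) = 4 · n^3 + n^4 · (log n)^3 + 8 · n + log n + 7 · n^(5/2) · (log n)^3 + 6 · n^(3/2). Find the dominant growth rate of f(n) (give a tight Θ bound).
f(n) ∈ Θ(n^4 · (log n)^3)

Compare the terms by growth order. For large n, n^a · (log n)^b dominates n^a' · (log n)^b' iff a > a', or (a = a' and b > b'). Ranking the 6 terms shows the dominant one is n^4 · (log n)^3. Hence f(n) ∈ Θ(n^4 · (log n)^3).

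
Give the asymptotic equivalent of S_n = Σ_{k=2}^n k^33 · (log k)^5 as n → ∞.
S_n ~ n^34 · (log n)^5 / 34

By integral comparison, S_n = ∫_1^n x^33 · (log x)^5 dx + O(n^33 · (log n)^5). For the integral, the leading term of ∫_1^n x^33 (log x)^5 dx is n^34/34 · (log n)^5 (by repeated integration by parts; each step lowers the log-exponent and produces a relatively O(1/log n) correction). Hence S_n ~ n^34 · (log n)^5 / 34.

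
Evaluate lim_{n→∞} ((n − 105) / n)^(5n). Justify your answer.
lim = e^(−525)

Rewrite as (1 − 105/n)^(5n). By the standard limit (1 + x/n)^n → e^x, we have (1 − 105/n)^n → e^(−105), and raising to the 5th power gives e^(−525).
More precisely, ln[(1 − 105/n)^(5n)] = 5n · ln(1 − 105/n) = 5n · (-105/n + O(1/n^2)) = -525 + O(1/n) → -525.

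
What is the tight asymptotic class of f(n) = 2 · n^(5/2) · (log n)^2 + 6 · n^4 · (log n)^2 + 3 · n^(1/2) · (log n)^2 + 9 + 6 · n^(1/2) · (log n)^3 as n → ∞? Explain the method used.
f(n) ∈ Θ(n^4 · (log n)^2)

Compare the terms by growth order. For large n, n^a · (log n)^b dominates n^a' · (log n)^b' iff a > a', or (a = a' and b > b'). Ranking the 5 terms shows the dominant one is 6 · n^4 · (log n)^2. Hence f(n) ∈ Θ(n^4 · (log n)^2).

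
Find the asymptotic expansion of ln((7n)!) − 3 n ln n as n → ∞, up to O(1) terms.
ln((7n)!) − 3 n ln n = 4 n ln n + 7(ln 7 − 1) n + (1/2) ln(2π·7n) + O(1/n)

Stirling: ln((7n)!) = 7n ln(7n) − 7n + (1/2) ln(2π·7n) + O(1/n).
Expand 7n ln(7n) = 7n (ln n + ln 7) = 7n ln n + 7n ln 7.
Subtract 3n ln n: leading term is (7 − 3) n ln n = 4 n ln n. The next term is 7n ln 7 − 7n = 7(ln 7 − 1) n. Then the (1/2) ln(2π·7n) correction.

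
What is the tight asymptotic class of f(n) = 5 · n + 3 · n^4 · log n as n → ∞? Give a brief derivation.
f(n) ∈ Θ(n^4 · log n)

Compare the terms by growth order. For large n, n^a · (log n)^b dominates n^a' · (log n)^b' iff a > a', or (a = a' and b > b'). Ranking the 2 terms shows the dominant one is 3 · n^4 · log n. Hence f(n) ∈ Θ(n^4 · log n).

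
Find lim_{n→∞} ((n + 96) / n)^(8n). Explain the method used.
lim = e^768

Rewrite as (1 + 96/n)^(8n). By the standard limit (1 + x/n)^n → e^x, we have (1 + 96/n)^n → e^96, and raising to the 8th power gives e^768.
More precisely, ln[(1 + 96/n)^(8n)] = 8n · ln(1 + 96/n) = 8n · (96/n + O(1/n^2)) = 768 + O(1/n) → 768.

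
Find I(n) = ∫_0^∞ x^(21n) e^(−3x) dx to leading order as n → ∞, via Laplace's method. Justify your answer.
I(n) ~ (sqrt(2π·21n) / 3) · (21n/(3e))^(21n)

Write the integrand as exp(21n ln x − 3x) and set f(x) = 21n ln x − 3x. Then f'(x) = 21n/x − 3 = 0 at x* = 21n/3, and f''(x*) = −21n/x*^2 = −3^2/(21n). Laplace's method (interior maximum) gives
  I(n) ~ e^(f(x*)) · sqrt(2π / |f''(x*)|)
        = exp(21n ln(21n/3) − 21n) · sqrt(2π · 21n / 3^2)
        = (21n/3)^(21n) e^(−21n) · sqrt(2π·21n) / 3
        = (sqrt(2π·21n) / 3) · (21n/(3e))^(21n).
This matches Γ(21n+1)/3^(21n+1) with Stirling applied to Γ.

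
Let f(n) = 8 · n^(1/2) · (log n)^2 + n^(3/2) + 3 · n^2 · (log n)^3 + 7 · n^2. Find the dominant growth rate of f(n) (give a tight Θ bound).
f(n) ∈ Θ(n^2 · (log n)^3)

Compare the terms by growth order. For large n, n^a · (log n)^b dominates n^a' · (log n)^b' iff a > a', or (a = a' and b > b'). Ranking the 4 terms shows the dominant one is 3 · n^2 · (log n)^3. Hence f(n) ∈ Θ(n^2 · (log n)^3).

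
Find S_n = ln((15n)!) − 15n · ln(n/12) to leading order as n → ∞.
S_n ~ 15n · (ln 180 − 1) + O(ln n)

Stirling: ln((15n)!) = 15n ln(15n) − 15n + O(ln n).
  S_n = 15n ln(15n) − 15n − 15n ln(n/12) + O(ln n)
      = 15n ln(15n) − 15n ln n + 15n ln 12 − 15n + O(ln n)
      = 15n ln 15 + 15n ln 12 − 15n + O(ln n)
      = 15n (ln 180 − 1) + O(ln n).
Numerically ln(180) − 1 ≈ 4.1930.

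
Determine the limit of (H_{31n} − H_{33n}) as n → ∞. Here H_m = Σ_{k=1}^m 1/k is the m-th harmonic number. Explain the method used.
lim = ln(31/33)

Euler-Maclaurin gives H_m = ln m + γ + 1/(2m) + O(1/m^2). The γ and O(1/m) terms cancel in the difference:
  H_{31n} − H_{33n} = ln(31n) − ln(33n) + O(1/n) = ln(31/33) + O(1/n).
Hence the limit is ln(31/33).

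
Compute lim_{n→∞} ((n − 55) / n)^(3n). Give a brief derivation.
lim = e^(−165)

Rewrite as (1 − 55/n)^(3n). By the standard limit (1 + x/n)^n → e^x, we have (1 − 55/n)^n → e^(−55), and raising to the 3rd power gives e^(−165).
More precisely, ln[(1 − 55/n)^(3n)] = 3n · ln(1 − 55/n) = 3n · (-55/n + O(1/n^2)) = -165 + O(1/n) → -165.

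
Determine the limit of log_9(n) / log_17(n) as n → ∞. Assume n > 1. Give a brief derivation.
lim = ln(17) / ln(9) = log_9(17)

Change of base: log_9(n) = ln n / ln 9 and log_17(n) = ln n / ln 17. The ratio is (ln n / ln 9) · (ln 17 / ln n) = ln 17 / ln 9, a constant independent of n. So the limit is ln 17 / ln 9 = log_9(17).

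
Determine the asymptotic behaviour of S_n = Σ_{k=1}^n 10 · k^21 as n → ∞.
S_n ~ 5 · n^22 / 11

By integral comparison (Euler-Maclaurin), Σ_{k=1}^n 10 · k^21 = 10 · ∫_0^n x^21 dx + O(n^21) = 10 · n^22/22 = 5 · n^22 / 11 + O(n^21). (Equivalently, Faulhaber's formula gives the same leading term.)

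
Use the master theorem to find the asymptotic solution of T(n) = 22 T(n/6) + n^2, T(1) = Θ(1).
T(n) = Θ(n^2)

log_6 22 ≈ 1.725. f(n) = n^2 dominates n^(log_6 22) since 2 > 1.725, and the regularity condition a·f(n/b) = 22·(n/6)^2 = (22/36)·n^2 ≤ c·f(n) holds with c = 22/36 ≈ 0.611 < 1. So this is Case 3: T(n) = Θ(f(n)) = Θ(n^2).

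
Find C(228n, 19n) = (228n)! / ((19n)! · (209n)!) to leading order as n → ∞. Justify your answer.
C(228n, 19n) ~ (8916100448256/285311670611)^(19n) · sqrt(6/(11π·19n))

Write N = 19n. Apply Stirling to each factorial:
  (12N)! ~ sqrt(2π·12N) · (12N/e)^(12N),
  N! ~ sqrt(2π N) · (N/e)^N,
  (11N)! ~ sqrt(2π·11N) · (11N/e)^(11N).
The exponential factors combine to (12N)^(12N) / (N^N · (11N)^(11N)) = 12^(12N)/11^(11N) = (12^12/11^11)^N = (8916100448256/285311670611)^N.
The square-root prefactors combine to sqrt(2π·12N) / (sqrt(2π N)·sqrt(2π·11N)) = sqrt(12 / (2π·11·N)) = sqrt(6/(11π·19n)).
Substituting N = 19n: C(228n, 19n) ~ (8916100448256/285311670611)^(19n) · sqrt(6/(11π·19n)).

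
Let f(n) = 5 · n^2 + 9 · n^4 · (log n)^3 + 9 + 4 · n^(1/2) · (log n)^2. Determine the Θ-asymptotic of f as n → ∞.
f(n) ∈ Θ(n^4 · (log n)^3)

Compare the terms by growth order. For large n, n^a · (log n)^b dominates n^a' · (log n)^b' iff a > a', or (a = a' and b > b'). Ranking the 4 terms shows the dominant one is 9 · n^4 · (log n)^3. Hence f(n) ∈ Θ(n^4 · (log n)^3).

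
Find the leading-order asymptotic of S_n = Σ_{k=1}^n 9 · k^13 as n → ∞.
S_n ~ 9 · n^14 / 14

By integral comparison (Euler-Maclaurin), Σ_{k=1}^n 9 · k^13 = 9 · ∫_0^n x^13 dx + O(n^13) = 9 · n^14/14 + O(n^13). (Equivalently, Faulhaber's formula gives the same leading term.)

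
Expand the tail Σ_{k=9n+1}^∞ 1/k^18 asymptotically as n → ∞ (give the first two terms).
Σ_{k>9n} 1/k^18 = 1/(17 · (9n)^17) − 1/(2 · (9n)^18) + O(1/(9n)^19)

Compare to the integral: ∫_{9n}^∞ x^(−18) dx = [−x^(−17)/17]_{9n}^∞ = 1/((18−1)·(9n)^17). The Euler-Maclaurin correction adds −f(9n)/2 = −1/(2·(9n)^18). Euler-Maclaurin then gives
  Σ_{k>9n} 1/k^18 = ∫_{9n}^∞ dx/x^18 − 1/(2·(9n)^18) + O(1/(9n)^19).
(Equivalently this is ζ(18) − Σ_{k≤9n} 1/k^18.)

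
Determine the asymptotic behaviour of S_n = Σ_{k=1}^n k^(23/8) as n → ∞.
S_n ~ (8/31) · n^(31/8)

Integral comparison: Σ_{k=1}^n k^(23/8) = ∫_0^n x^(23/8) dx + O(n^(23/8)). The integral is n^(1 + 23/8) / (1 + 23/8) = n^((23+8)/8) / ((23+8)/8) = (8/31) · n^(31/8).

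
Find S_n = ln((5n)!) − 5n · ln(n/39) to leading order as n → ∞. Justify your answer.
S_n ~ 5n · (ln 195 − 1) + O(ln n)

Stirling: ln((5n)!) = 5n ln(5n) − 5n + O(ln n).
  S_n = 5n ln(5n) − 5n − 5n ln(n/39) + O(ln n)
      = 5n ln(5n) − 5n ln n + 5n ln 39 − 5n + O(ln n)
      = 5n ln 5 + 5n ln 39 − 5n + O(ln n)
      = 5n (ln 195 − 1) + O(ln n).
Numerically ln(195) − 1 ≈ 4.2730.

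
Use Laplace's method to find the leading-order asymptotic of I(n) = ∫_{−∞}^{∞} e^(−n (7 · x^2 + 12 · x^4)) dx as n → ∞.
I(n) ~ sqrt(π/(7n))

φ(x) = 7 · x^2 + 12 · x^4 has its unique global minimum at x* = 0 (since φ'(x) = 14x + 48x^3 = 0 only at x = 0 for real x with both coefficients positive, and φ → ∞ as |x| → ∞). At x* = 0, φ(0) = 0 and φ''(0) = 14. Laplace's method then gives
  I(n) ~ sqrt(2π / (n · φ''(0))) · e^(−n φ(0)) = sqrt(2π / (14n)) = sqrt(π/(7n)).
The 12 · x^4 term contributes only at subleading order (an O(1/n) relative correction).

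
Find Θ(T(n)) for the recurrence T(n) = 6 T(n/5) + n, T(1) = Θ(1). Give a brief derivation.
T(n) = Θ(n^(log_5 6))

Master theorem: compare f(n) = n to n^(log_5 6) where log_5 6 ≈ 1.113. Since 1 < log_5 6, we have f(n) = O(n^(log_5 6 − ε)) for some ε > 0 — Case 1. Hence T(n) = Θ(n^(log_5 6)).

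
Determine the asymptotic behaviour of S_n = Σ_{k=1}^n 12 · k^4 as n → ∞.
S_n ~ 12 · n^5 / 5

By integral comparison (Euler-Maclaurin), Σ_{k=1}^n 12 · k^4 = 12 · ∫_0^n x^4 dx + O(n^4) = 12 · n^5/5 + O(n^4). (Equivalently, Faulhaber's formula gives the same leading term.)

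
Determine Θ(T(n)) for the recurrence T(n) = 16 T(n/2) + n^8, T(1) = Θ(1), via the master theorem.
T(n) = Θ(n^8)

log_2 16 ≈ 4.000. f(n) = n^8 dominates n^(log_2 16) since 8 > 4.000, and the regularity condition a·f(n/b) = 16·(n/2)^8 = (16/256)·n^8 ≤ c·f(n) holds with c = 16/256 ≈ 0.0625 < 1. So this is Case 3: T(n) = Θ(f(n)) = Θ(n^8).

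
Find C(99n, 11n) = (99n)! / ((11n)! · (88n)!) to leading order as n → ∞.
C(99n, 11n) ~ (387420489/16777216)^(11n) · sqrt(9/(16π·11n))

Write N = 11n. Apply Stirling to each factorial:
  (9N)! ~ sqrt(2π·9N) · (9N/e)^(9N),
  N! ~ sqrt(2π N) · (N/e)^N,
  (8N)! ~ sqrt(2π·8N) · (8N/e)^(8N).
The exponential factors combine to (9N)^(9N) / (N^N · (8N)^(8N)) = 9^(9N)/8^(8N) = (9^9/8^8)^N = (387420489/16777216)^N.
The square-root prefactors combine to sqrt(2π·9N) / (sqrt(2π N)·sqrt(2π·8N)) = sqrt(9 / (2π·8·N)) = sqrt(9/(16π·11n)).
Substituting N = 11n: C(99n, 11n) ~ (387420489/16777216)^(11n) · sqrt(9/(16π·11n)).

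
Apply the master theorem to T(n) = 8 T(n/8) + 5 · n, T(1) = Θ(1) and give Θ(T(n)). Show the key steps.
T(n) = Θ(n log n)

log_8 8 = 1, and f(n) = 5 · n = Θ(n^(log_8 8)). This is Case 2 of the master theorem: T(n) = Θ(f(n) · log n) = Θ(n log n).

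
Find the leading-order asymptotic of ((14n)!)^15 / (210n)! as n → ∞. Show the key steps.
((14n)!)^15/(210n)! ~ ((2π·14n)^(14/2) / sqrt(15)) · 15^(−15·14n)  →  0

Write N = 14n. Stirling: N! ~ sqrt(2π N)(N/e)^N and (15N)! ~ sqrt(2π·15N)·(15N/e)^(15N).
  (N!)^15/(15N)! ~ (2π N)^(15/2) (N/e)^(15N) / [sqrt(2π·15N) (15N/e)^(15N)]
     = (2π N)^(15/2) / sqrt(2π·15N) · (N/(15N))^(15N)
     = (2π N)^((15−1)/2) / sqrt(15) · 15^(−15N).
Since 15^15 > 1, the factor 15^(−15N) decays exponentially, so the ratio → 0. Substituting N = 14n gives the stated form.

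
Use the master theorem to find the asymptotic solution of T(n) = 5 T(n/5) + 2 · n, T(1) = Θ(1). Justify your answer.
T(n) = Θ(n log n)

log_5 5 = 1, and f(n) = 2 · n = Θ(n^(log_5 5)). This is Case 2 of the master theorem: T(n) = Θ(f(n) · log n) = Θ(n log n).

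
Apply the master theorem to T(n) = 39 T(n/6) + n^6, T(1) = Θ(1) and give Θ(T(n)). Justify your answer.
T(n) = Θ(n^6)

log_6 39 ≈ 2.045. f(n) = n^6 dominates n^(log_6 39) since 6 > 2.045, and the regularity condition a·f(n/b) = 39·(n/6)^6 = (39/46656)·n^6 ≤ c·f(n) holds with c = 39/46656 ≈ 0.000836 < 1. So this is Case 3: T(n) = Θ(f(n)) = Θ(n^6).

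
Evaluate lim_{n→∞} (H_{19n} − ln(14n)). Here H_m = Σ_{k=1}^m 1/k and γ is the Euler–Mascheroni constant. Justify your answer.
lim = ln(19/14) + γ

By Euler-Maclaurin, H_m = ln m + γ + O(1/m). So
  H_{19n} − ln(14n) = ln(19n) + γ − ln(14n) + O(1/n)
                       = ln(19/14) + γ + O(1/n).
Hence the limit is ln(19/14) + γ.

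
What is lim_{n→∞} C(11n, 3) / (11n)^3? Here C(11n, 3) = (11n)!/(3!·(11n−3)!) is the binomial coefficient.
lim = 1/3! = 1/6

With N = 11n → ∞: C(N, 3) / N^3 = [N(N−1)…(N−2)] / (3! · N^3) = (1/3!) · 1 · (1 − 1/(11n)) · (1 − 2/(11n)). Each factor → 1 as N → ∞, so the limit is 1/3! = 1/6.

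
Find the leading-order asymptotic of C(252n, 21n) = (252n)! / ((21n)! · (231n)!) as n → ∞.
C(252n, 21n) ~ (8916100448256/285311670611)^(21n) · sqrt(6/(11π·21n))

Write N = 21n. Apply Stirling to each factorial:
  (12N)! ~ sqrt(2π·12N) · (12N/e)^(12N),
  N! ~ sqrt(2π N) · (N/e)^N,
  (11N)! ~ sqrt(2π·11N) · (11N/e)^(11N).
The exponential factors combine to (12N)^(12N) / (N^N · (11N)^(11N)) = 12^(12N)/11^(11N) = (12^12/11^11)^N = (8916100448256/285311670611)^N.
The square-root prefactors combine to sqrt(2π·12N) / (sqrt(2π N)·sqrt(2π·11N)) = sqrt(12 / (2π·11·N)) = sqrt(6/(11π·21n)).
Substituting N = 21n: C(252n, 21n) ~ (8916100448256/285311670611)^(21n) · sqrt(6/(11π·21n)).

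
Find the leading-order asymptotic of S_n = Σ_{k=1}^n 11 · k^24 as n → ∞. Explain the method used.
S_n ~ 11 · n^25 / 25

By integral comparison (Euler-Maclaurin), Σ_{k=1}^n 11 · k^24 = 11 · ∫_0^n x^24 dx + O(n^24) = 11 · n^25/25 + O(n^24). (Equivalently, Faulhaber's formula gives the same leading term.)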